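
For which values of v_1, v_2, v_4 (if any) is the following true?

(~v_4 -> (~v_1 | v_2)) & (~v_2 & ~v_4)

v_1 = False, v_2 = False, v_4 = False

  ~v_4 -> (~v_1 | v_2) = True
    ~v_4 = True
    ~v_1 | v_2 = True
      ~v_1 = True
  ~v_2 & ~v_4 = True
    ~v_2 = True
    ~v_4 = True
Both conjuncts True, so the formula holds.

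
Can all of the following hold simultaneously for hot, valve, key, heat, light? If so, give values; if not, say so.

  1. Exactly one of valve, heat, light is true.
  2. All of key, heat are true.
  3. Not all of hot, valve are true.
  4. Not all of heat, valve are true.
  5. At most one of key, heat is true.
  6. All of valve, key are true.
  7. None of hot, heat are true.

Case heat = True:
  Constraint (7) is violated (heat=T) — contradiction.
Case heat = False:
  Constraint (2) is violated (heat=F) — contradiction.
Both cases fail — unsatisfiable.

The formula is unsatisfiable.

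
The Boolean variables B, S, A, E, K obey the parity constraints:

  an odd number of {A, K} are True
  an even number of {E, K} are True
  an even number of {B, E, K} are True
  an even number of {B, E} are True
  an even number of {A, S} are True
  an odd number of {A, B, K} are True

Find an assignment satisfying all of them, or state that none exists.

B=F; S=T; A=T; E=F; K=F

{A, K}: 1 true → odd ✓
{E, K}: 0 true → even ✓
{B, E, K}: 0 true → even ✓
{B, E}: 0 true → even ✓
{A, S}: 2 true → even ✓
{A, B, K}: 1 true → odd ✓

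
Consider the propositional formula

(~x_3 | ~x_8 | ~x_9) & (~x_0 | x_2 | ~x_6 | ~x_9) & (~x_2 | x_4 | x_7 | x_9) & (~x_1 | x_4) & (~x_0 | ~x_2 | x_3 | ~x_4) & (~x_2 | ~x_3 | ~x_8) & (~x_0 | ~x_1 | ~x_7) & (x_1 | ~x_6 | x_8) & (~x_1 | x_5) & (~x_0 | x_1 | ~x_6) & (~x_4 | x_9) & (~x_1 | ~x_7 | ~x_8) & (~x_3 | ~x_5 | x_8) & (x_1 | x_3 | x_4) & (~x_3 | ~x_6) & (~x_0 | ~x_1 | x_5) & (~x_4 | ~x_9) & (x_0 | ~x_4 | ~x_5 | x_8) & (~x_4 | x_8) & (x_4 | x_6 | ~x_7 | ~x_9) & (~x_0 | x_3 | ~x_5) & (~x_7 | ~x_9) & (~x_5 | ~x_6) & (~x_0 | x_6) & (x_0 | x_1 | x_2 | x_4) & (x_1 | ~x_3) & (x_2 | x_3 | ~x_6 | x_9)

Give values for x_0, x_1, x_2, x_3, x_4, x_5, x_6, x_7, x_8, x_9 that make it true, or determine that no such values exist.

The formula is unsatisfiable.

Case x_4 = True:
  (~x_4 | x_9) forces x_9 = True.
  Clause (~x_4 | ~x_9) is falsified — contradiction.
Case x_4 = False:
  (~x_1 | x_4) forces x_1 = False.
  (x_1 | x_3 | x_4) forces x_3 = True.
  Clause (x_1 | ~x_3) is falsified — contradiction.
Both cases fail, so the formula is unsatisfiable.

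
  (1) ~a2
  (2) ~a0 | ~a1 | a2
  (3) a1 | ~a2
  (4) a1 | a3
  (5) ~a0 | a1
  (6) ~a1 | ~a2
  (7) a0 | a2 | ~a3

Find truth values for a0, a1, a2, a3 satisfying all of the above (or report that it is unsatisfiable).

a0: False, a1: True, a2: False, a3: False

Unit clause (~a2) forces a2 = False.
Set a0 = False.
  then (a0 | a2 | ~a3) forces a3 = False.
  then (a1 | a3) forces a1 = True.
Check each clause:
  (~a2): ~a2 holds.
  (~a0 | ~a1 | a2): ~a0 holds.
  (a1 | ~a2): a1 holds.
  (a1 | a3): a1 holds.
  (~a0 | a1): ~a0 holds.
  (~a1 | ~a2): ~a2 holds.
  (a0 | a2 | ~a3): ~a3 holds.
All clauses satisfied.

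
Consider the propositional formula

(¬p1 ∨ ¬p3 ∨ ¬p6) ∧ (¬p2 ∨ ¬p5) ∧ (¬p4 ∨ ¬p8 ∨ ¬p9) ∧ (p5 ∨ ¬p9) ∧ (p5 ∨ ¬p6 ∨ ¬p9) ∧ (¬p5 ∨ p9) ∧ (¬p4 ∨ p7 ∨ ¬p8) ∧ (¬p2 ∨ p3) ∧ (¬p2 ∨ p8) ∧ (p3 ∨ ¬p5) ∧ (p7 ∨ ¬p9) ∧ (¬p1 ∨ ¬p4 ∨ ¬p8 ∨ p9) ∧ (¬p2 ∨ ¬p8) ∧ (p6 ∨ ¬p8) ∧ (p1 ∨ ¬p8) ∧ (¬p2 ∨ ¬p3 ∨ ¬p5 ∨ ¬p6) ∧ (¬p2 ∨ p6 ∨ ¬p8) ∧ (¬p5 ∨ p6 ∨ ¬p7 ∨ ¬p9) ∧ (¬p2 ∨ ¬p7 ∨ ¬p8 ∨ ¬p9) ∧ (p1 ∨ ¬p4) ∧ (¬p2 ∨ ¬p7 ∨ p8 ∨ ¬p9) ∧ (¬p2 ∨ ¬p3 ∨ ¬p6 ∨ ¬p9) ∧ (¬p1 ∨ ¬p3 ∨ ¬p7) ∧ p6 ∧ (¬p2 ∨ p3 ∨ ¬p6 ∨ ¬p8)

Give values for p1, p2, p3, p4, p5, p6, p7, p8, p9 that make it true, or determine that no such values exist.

Unit clause (p6) forces p6 = True.
Set p1 = True.
  then (¬p1 ∨ ¬p3 ∨ ¬p6) forces p3 = False.
  then (¬p2 ∨ p3) forces p2 = False.
  then (p3 ∨ ¬p5) forces p5 = False.
  then (p5 ∨ ¬p9) forces p9 = False.
Set p4 = True.
  then (¬p1 ∨ ¬p4 ∨ ¬p8 ∨ p9) forces p8 = False.
Set p7 = True.
All clauses satisfied.

p1 = True; p2 = False; p3 = False; p4 = True; p5 = False; p6 = True; p7 = True; p8 = False; p9 = False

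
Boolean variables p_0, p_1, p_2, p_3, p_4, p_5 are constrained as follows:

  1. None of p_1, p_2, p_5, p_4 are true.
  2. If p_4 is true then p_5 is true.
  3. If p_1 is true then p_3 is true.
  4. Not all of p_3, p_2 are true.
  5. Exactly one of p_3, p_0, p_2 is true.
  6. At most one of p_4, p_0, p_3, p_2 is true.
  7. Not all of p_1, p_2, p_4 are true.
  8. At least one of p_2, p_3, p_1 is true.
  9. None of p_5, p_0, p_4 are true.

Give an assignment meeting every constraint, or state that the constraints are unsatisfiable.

p_0=F, p_1=F, p_2=F, p_3=T, p_4=F, p_5=F

  (1) {p_1, p_2, p_5, p_4}: 0 true — none ✓
  (2) p_4=F ⇒ p_5: vacuous ✓
  (3) p_1=F ⇒ p_3: vacuous ✓
  (4) {p_3, p_2}: 1/2 true — not all ✓
  (5) {p_3, p_0, p_2}: 1 true — exactly one ✓
  (6) {p_4, p_0, p_3, p_2}: 1 true — at most one ✓
  (7) {p_1, p_2, p_4}: 0/3 true — not all ✓
  (8) {p_2, p_3, p_1}: 1 true — at least one ✓
  (9) {p_5, p_0, p_4}: 0 true — none ✓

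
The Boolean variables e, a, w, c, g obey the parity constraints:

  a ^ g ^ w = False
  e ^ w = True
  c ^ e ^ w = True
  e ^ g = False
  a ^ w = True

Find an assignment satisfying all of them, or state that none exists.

e = True; a = True; w = False; c = False; g = True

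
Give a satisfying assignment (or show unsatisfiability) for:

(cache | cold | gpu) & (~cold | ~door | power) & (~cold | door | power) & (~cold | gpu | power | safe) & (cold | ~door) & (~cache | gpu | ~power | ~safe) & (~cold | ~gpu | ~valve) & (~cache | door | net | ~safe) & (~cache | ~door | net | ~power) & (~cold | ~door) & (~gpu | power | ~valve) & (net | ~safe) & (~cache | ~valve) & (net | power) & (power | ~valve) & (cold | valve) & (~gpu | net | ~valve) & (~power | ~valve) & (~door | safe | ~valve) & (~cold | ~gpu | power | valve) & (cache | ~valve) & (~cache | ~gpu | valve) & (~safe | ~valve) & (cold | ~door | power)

Set cache = False.
  then (cache | ~valve) forces valve = False.
  then (cold | valve) forces cold = True.
  then (~cold | ~door) forces door = False.
  then (~cold | door | power) forces power = True.
Set safe = True.
  then (net | ~safe) forces net = True.
Set gpu = False.
All clauses satisfied.

cache = False; safe = True; door = False; gpu = False; valve = False; power = True; net = True; cold = True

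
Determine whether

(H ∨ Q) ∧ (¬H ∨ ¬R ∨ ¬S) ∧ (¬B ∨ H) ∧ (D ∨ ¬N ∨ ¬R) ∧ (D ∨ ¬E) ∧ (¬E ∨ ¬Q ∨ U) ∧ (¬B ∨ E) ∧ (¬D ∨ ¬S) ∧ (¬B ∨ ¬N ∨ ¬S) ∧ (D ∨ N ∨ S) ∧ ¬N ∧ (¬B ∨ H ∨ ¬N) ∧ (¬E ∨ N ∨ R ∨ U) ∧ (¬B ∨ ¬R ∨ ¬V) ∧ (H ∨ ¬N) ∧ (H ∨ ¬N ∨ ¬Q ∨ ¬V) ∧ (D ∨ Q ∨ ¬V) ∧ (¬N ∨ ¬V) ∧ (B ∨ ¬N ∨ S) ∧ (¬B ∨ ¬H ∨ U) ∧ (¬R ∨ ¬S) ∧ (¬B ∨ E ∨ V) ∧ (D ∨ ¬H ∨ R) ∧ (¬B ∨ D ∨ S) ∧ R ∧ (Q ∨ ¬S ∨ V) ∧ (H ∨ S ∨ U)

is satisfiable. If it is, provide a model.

S: False, R: True, D: True, N: False, B: False, V: True, E: False, U: True, Q: True, H: False

Unit clause (¬N) forces N = False.
Unit clause (R) forces R = True.
In (¬R ∨ ¬S) only ¬S is left, so S = False.
In (D ∨ N ∨ S) only D is left, so D = True.
Set B = False.
Set V = True.
Set E = False.
Set U = True.
Set Q = True.
Set H = False.
All clauses satisfied.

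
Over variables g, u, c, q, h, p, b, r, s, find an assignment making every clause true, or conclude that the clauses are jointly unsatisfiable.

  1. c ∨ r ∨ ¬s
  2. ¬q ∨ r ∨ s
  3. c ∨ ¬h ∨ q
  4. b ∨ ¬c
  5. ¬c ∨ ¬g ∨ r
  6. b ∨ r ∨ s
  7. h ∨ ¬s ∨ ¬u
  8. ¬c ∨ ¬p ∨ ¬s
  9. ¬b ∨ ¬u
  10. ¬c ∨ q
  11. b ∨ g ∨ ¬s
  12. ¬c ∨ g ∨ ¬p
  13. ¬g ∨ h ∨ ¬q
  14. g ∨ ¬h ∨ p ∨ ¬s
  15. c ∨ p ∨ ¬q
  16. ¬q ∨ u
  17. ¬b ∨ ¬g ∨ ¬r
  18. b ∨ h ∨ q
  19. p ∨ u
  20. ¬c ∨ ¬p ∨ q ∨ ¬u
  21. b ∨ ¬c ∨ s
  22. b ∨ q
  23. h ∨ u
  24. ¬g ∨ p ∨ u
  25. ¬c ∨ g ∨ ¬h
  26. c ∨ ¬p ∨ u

Set g = True.
Try u = False:
  (¬q ∨ u) forces q = False.
  (¬c ∨ q) forces c = False.
  (c ∨ ¬h ∨ q) forces h = False.
  clause (h ∨ u) is falsified — backtrack.
So u = True.
  then (¬b ∨ ¬u) forces b = False.
  then (b ∨ q) forces q = True.
  then (b ∨ ¬c) forces c = False.
  then (¬g ∨ h ∨ ¬q) forces h = True.
  then (c ∨ p ∨ ¬q) forces p = True.
Try r = False:
  (c ∨ r ∨ ¬s) forces s = False.
  clause (¬q ∨ r ∨ s) is falsified — backtrack.
So r = True.
Set s = True.
All clauses satisfied.

g = True, u = True, c = False, q = True, h = True, p = True, b = False, r = True, s = True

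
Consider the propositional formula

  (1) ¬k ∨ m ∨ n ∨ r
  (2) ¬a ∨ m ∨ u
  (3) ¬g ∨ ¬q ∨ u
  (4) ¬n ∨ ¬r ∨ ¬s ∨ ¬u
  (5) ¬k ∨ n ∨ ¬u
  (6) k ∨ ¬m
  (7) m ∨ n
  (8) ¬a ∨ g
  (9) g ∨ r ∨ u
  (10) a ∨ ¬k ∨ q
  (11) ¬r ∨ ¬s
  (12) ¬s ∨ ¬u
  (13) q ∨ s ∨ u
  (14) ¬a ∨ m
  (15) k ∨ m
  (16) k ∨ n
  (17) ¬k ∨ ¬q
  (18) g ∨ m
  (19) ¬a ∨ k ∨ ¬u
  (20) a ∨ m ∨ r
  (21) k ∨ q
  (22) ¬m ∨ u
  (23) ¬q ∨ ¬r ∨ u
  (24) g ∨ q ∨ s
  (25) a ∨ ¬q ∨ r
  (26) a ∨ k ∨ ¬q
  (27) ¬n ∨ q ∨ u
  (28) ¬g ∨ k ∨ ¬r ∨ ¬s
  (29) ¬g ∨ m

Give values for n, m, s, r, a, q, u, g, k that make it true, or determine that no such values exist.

Set n = True.
Try m = False:
  (¬a ∨ m) forces a = False.
  (k ∨ m) forces k = True.
  (a ∨ ¬k ∨ q) forces q = True.
  clause (¬k ∨ ¬q) is falsified — backtrack.
So m = True.
  then (k ∨ ¬m) forces k = True.
  then (¬k ∨ ¬q) forces q = False.
  then (¬m ∨ u) forces u = True.
  then (a ∨ ¬k ∨ q) forces a = True.
  then (¬s ∨ ¬u) forces s = False.
  then (g ∨ q ∨ s) forces g = True.
Set r = True.
All clauses satisfied.

n=T; m=T; s=F; r=T; a=T; q=F; u=T; g=T; k=T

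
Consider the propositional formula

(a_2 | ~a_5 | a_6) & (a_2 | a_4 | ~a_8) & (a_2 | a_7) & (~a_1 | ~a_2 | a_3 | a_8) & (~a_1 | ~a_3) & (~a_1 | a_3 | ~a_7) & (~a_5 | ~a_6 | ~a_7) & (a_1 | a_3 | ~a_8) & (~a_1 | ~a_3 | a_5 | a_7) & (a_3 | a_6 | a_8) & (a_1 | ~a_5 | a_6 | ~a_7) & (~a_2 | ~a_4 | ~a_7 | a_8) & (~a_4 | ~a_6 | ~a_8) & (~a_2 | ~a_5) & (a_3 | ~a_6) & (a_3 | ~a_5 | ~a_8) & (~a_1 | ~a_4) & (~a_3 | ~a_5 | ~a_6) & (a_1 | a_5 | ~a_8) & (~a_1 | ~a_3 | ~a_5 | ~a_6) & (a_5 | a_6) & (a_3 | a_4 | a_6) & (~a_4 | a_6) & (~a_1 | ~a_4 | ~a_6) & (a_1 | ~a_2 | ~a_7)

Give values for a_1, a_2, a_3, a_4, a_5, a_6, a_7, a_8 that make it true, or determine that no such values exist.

a_1 = False; a_2 = False; a_3 = True; a_4 = True; a_5 = False; a_6 = True; a_7 = True; a_8 = False

Set a_1 = False.
Set a_2 = False.
  then (a_2 | a_7) forces a_7 = True.
Try a_3 = False:
  (a_1 | a_3 | ~a_8) forces a_8 = False.
  (a_3 | a_6 | a_8) forces a_6 = True.
  clause (a_3 | ~a_6) is falsified — backtrack.
So a_3 = True.
Set a_4 = True.
  then (~a_4 | a_6) forces a_6 = True.
  then (~a_5 | ~a_6 | ~a_7) forces a_5 = False.
  then (~a_4 | ~a_6 | ~a_8) forces a_8 = False.
All clauses satisfied.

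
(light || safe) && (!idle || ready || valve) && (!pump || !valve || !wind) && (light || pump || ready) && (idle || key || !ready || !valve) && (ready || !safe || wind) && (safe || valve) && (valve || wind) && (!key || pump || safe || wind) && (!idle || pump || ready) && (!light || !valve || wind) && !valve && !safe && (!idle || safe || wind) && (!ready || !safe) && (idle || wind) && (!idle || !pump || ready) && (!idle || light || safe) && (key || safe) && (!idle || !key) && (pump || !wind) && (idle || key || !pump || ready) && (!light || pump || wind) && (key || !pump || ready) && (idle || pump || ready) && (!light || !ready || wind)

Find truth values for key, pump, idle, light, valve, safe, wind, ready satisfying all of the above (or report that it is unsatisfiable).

No satisfying assignment exists.

Case valve = True:
  Clause (!valve) is falsified — contradiction.
Case valve = False:
  (safe || valve) forces safe = True.
  Clause (!safe) is falsified — contradiction.
Both cases fail, so the formula is unsatisfiable.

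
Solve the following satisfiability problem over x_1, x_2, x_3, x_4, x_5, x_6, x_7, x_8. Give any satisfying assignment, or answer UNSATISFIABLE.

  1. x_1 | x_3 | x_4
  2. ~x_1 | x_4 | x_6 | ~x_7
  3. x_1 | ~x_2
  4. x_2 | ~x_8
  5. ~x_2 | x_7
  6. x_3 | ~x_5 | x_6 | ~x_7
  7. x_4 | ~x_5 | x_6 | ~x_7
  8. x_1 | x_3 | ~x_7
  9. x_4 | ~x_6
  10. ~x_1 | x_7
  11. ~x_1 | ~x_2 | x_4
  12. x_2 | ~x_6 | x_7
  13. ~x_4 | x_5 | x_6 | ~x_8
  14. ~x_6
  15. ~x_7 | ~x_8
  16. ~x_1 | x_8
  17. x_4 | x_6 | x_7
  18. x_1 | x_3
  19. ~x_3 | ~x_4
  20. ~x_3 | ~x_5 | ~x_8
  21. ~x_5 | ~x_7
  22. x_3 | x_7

Unit clause (~x_6) forces x_6 = False.
Set x_1 = False.
  then (x_1 | ~x_2) forces x_2 = False.
  then (x_2 | ~x_8) forces x_8 = False.
  then (x_1 | x_3) forces x_3 = True.
  then (~x_3 | ~x_4) forces x_4 = False.
  then (x_4 | x_6 | x_7) forces x_7 = True.
  then (~x_5 | ~x_7) forces x_5 = False.
All clauses satisfied.

x_1=F; x_2=F; x_3=T; x_4=F; x_5=F; x_6=F; x_7=T; x_8=F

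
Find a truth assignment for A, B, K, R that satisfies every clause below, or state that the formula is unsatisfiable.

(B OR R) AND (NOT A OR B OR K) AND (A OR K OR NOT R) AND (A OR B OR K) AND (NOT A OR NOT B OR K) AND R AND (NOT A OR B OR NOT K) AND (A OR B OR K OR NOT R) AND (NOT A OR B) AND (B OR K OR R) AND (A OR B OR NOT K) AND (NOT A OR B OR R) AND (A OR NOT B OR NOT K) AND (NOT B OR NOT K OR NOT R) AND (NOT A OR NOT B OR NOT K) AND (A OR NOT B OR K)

Case A = True:
  (R) forces R = True.
  (NOT A OR B) forces B = True.
  (NOT A OR NOT B OR K) forces K = True.
  Clause (NOT B OR NOT K OR NOT R) is falsified — contradiction.
Case A = False:
  (R) forces R = True.
  (A OR K OR NOT R) forces K = True.
  (A OR B OR NOT K) forces B = True.
  Clause (A OR NOT B OR NOT K) is falsified — contradiction.
Both cases fail, so the formula is unsatisfiable.

UNSATISFIABLE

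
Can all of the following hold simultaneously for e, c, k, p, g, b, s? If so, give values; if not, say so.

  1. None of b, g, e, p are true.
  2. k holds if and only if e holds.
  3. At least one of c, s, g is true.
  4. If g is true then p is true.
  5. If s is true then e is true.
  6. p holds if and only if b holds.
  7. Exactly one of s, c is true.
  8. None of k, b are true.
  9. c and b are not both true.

e: False, c: True, k: False, p: False, g: False, b: False, s: False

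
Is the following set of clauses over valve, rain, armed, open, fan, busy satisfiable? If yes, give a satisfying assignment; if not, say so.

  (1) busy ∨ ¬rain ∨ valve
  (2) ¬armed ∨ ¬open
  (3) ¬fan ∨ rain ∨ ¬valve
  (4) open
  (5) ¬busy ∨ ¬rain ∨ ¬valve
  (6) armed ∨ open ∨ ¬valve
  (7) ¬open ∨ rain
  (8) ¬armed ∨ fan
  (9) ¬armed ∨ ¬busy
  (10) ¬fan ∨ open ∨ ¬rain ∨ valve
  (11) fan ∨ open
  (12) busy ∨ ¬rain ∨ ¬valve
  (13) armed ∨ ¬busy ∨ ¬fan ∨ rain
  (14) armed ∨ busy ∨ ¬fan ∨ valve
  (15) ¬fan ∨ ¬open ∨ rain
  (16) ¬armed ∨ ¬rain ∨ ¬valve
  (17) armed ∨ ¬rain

UNSATISFIABLE

Case open = True:
  (¬armed ∨ ¬open) forces armed = False.
  (¬open ∨ rain) forces rain = True.
  Clause (armed ∨ ¬rain) is falsified — contradiction.
Case open = False:
  Clause (open) is falsified — contradiction.
Both cases fail, so the formula is unsatisfiable.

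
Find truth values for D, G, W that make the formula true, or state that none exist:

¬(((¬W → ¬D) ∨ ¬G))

D: True; G: True; W: False

  ¬(((¬W → ¬D) ∨ ¬G)) = True
    (¬W → ¬D) ∨ ¬G = False
      ¬W → ¬D = False
        ¬W = True
        ¬D = False
      ¬G = False
The formula evaluates to True.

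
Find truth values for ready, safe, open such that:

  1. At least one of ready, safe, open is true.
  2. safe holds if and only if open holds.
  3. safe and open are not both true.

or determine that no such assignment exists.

ready: True, safe: False, open: False

  (1) {ready, safe, open}: 1 true — at least one ✓
  (2) safe=F, open=F — same ✓
  (3) safe=F, open=F — not both ✓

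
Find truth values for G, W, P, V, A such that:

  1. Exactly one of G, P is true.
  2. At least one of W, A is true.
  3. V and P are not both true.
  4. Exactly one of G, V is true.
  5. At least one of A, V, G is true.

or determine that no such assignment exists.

G = True, W = True, P = False, V = False, A = True

  (1) {G, P}: 1 true — exactly one ✓
  (2) {W, A}: 2 true — at least one ✓
  (3) V=F, P=F — not both ✓
  (4) {G, V}: 1 true — exactly one ✓
  (5) {A, V, G}: 2 true — at least one ✓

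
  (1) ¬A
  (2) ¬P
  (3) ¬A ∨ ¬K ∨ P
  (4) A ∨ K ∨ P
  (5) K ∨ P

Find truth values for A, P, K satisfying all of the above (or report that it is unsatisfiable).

Unit clause (¬A) forces A = False.
Unit clause (¬P) forces P = False.
In (A ∨ K ∨ P) only K is left, so K = True.
Check each clause:
  (¬A): ¬A holds.
  (¬P): ¬P holds.
  (¬A ∨ ¬K ∨ P): ¬A holds.
  (A ∨ K ∨ P): K holds.
  (K ∨ P): K holds.
All clauses satisfied.

A = False; P = False; K = True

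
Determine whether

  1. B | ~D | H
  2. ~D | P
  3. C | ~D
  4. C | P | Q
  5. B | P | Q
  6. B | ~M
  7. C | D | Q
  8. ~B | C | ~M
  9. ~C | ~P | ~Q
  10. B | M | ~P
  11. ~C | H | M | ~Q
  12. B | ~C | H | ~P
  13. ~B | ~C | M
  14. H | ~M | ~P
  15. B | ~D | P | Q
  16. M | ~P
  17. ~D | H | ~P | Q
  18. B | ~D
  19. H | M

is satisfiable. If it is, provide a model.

P = False, B = False, H = True, M = False, C = True, D = False, Q = True

Set P = False.
  then (~D | P) forces D = False.
Set B = False.
  then (B | P | Q) forces Q = True.
  then (B | ~M) forces M = False.
  then (H | M) forces H = True.
Set C = True.
All clauses satisfied.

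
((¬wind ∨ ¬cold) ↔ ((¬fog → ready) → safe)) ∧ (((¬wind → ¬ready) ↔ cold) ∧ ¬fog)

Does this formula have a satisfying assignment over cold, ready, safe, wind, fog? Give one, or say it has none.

cold: False; ready: True; safe: True; wind: False; fog: False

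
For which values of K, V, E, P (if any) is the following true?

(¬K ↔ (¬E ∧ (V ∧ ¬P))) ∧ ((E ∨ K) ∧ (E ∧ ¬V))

K=T, V=F, E=T, P=F

  ¬K ↔ (¬E ∧ (V ∧ ¬P)) = True
    ¬K = False
    ¬E ∧ (V ∧ ¬P) = False
      ¬E = False
      V ∧ ¬P = False
        ¬P = True
  (E ∨ K) ∧ (E ∧ ¬V) = True
    E ∨ K = True
    E ∧ ¬V = True
      ¬V = True
Both conjuncts True, so the formula holds.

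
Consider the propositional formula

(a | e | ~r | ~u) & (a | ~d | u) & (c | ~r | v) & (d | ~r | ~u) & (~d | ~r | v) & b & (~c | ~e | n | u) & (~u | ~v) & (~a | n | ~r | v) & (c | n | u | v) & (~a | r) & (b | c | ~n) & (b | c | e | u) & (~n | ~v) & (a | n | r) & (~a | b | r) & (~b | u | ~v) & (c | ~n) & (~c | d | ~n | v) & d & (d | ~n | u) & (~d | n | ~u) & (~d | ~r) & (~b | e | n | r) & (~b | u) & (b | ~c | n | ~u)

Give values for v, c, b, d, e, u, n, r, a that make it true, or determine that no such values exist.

v=F; c=T; b=T; d=T; e=T; u=T; n=T; r=F; a=F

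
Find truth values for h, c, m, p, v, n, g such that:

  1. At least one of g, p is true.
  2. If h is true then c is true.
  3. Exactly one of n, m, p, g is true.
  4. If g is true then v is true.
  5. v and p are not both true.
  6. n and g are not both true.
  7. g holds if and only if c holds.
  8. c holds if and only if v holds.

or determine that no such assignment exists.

h=T; c=T; m=F; p=F; v=T; n=F; g=T

  (1) {g, p}: 1 true — at least one ✓
  (2) h=T ⇒ c: T ✓
  (3) {n, m, p, g}: 1 true — exactly one ✓
  (4) g=T ⇒ v: T ✓
  (5) v=T, p=F — not both ✓
  (6) n=F, g=T — not both ✓
  (7) g=T, c=T — same ✓
  (8) c=T, v=T — same ✓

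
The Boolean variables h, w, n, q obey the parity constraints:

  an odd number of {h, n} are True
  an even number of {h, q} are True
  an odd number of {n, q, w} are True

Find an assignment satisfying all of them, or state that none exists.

h = True, w = False, n = False, q = True

{h, n}: 1 true → odd ✓
{h, q}: 2 true → even ✓
{n, q, w}: 1 true → odd ✓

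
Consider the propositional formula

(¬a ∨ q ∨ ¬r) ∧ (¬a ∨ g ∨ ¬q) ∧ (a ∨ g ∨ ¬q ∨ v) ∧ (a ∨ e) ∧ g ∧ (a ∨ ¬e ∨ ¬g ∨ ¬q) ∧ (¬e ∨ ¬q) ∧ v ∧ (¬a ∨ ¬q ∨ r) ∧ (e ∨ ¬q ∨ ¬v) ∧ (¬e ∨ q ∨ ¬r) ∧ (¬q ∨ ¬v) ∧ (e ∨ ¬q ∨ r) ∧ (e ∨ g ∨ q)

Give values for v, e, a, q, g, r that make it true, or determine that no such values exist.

Unit clause (g) forces g = True.
Unit clause (v) forces v = True.
In (¬q ∨ ¬v) only ¬q is left, so q = False.
Set e = True.
  then (¬e ∨ q ∨ ¬r) forces r = False.
Set a = True.
All clauses satisfied.

v = True, e = True, a = True, q = False, g = True, r = False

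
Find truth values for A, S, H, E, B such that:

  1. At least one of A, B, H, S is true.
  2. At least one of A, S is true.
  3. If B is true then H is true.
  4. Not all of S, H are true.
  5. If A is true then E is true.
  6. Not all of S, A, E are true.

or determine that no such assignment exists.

A: False, S: True, H: False, E: False, B: False

  (1) {A, B, H, S}: 1 true — at least one ✓
  (2) {A, S}: 1 true — at least one ✓
  (3) B=F ⇒ H: vacuous ✓
  (4) {S, H}: 1/2 true — not all ✓
  (5) A=F ⇒ E: vacuous ✓
  (6) {S, A, E}: 1/3 true — not all ✓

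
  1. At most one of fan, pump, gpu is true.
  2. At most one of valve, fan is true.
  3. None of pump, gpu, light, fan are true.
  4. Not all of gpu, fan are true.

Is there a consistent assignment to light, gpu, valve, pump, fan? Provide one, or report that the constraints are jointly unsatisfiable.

light: False; gpu: False; valve: False; pump: False; fan: False

  (1) {fan, pump, gpu}: 0 true — at most one ✓
  (2) {valve, fan}: 0 true — at most one ✓
  (3) {pump, gpu, light, fan}: 0 true — none ✓
  (4) {gpu, fan}: 0/2 true — not all ✓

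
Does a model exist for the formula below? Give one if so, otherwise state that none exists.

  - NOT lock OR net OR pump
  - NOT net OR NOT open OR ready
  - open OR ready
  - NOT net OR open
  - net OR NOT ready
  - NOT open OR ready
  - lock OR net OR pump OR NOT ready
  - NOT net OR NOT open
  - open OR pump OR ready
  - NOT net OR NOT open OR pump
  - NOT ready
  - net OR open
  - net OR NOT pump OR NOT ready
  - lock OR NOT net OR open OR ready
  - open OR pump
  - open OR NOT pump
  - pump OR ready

Unsatisfiable — no assignment works.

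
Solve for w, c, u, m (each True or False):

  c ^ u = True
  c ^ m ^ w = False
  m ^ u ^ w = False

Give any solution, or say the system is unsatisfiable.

No satisfying assignment exists.

Adding constraints 1, 2, 3 mod 2: every variable appears an even number of times on the left, so the left side is 0.
But the right sides sum to 1 (mod 2). 0 ≠ 1 — the system is inconsistent.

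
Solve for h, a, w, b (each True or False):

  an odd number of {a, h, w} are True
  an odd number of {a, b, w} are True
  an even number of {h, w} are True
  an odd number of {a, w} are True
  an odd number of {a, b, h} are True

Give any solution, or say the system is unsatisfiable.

h = False, a = True, w = False, b = False

{a, h, w}: 1 true → odd ✓
{a, b, w}: 1 true → odd ✓
{h, w}: 0 true → even ✓
{a, w}: 1 true → odd ✓
{a, b, h}: 1 true → odd ✓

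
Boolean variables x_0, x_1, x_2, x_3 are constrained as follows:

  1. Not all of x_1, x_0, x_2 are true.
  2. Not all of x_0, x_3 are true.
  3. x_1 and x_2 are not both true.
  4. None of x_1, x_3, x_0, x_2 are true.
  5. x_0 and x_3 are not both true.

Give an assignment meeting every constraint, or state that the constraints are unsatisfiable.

x_0=F, x_1=F, x_2=F, x_3=F

  (1) {x_1, x_0, x_2}: 0/3 true — not all ✓
  (2) {x_0, x_3}: 0/2 true — not all ✓
  (3) x_1=F, x_2=F — not both ✓
  (4) {x_1, x_3, x_0, x_2}: 0 true — none ✓
  (5) x_0=F, x_3=F — not both ✓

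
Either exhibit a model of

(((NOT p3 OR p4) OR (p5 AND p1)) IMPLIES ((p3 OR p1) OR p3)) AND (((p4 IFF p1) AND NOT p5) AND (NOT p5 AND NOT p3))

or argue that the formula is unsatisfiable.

p1=T, p3=F, p4=T, p5=F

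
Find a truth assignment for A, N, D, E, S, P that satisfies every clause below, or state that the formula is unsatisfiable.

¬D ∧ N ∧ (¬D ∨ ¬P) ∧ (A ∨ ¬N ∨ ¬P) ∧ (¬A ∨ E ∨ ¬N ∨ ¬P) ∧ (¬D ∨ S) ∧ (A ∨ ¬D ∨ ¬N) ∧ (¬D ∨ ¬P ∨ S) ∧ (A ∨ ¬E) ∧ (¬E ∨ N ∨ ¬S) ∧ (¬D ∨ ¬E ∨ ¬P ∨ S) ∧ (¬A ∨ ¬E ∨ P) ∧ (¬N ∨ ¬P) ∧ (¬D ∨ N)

Unit clause (¬D) forces D = False.
Unit clause (N) forces N = True.
In (¬N ∨ ¬P) only ¬P is left, so P = False.
Set A = True.
  then (¬A ∨ ¬E ∨ P) forces E = False.
Set S = True.
All clauses satisfied.

A: True, N: True, D: False, E: False, S: True, P: False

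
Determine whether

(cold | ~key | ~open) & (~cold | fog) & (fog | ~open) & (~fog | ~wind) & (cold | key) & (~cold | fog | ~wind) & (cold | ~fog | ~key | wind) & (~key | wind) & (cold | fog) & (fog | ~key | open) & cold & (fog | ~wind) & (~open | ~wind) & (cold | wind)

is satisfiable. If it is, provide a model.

wind=F, key=F, fog=T, open=F, cold=T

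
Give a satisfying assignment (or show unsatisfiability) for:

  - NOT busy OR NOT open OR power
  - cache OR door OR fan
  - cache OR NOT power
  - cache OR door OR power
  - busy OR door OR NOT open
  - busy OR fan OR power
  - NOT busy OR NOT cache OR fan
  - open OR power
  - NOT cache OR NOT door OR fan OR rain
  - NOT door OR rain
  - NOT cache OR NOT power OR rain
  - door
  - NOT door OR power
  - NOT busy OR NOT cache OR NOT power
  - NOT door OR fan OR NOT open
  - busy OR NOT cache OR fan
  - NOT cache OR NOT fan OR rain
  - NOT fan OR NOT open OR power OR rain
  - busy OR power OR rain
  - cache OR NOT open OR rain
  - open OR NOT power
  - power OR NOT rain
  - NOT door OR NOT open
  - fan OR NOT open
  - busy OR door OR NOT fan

Case open = True:
  (door) forces door = True.
  Clause (NOT door OR NOT open) is falsified — contradiction.
Case open = False:
  (open OR power) forces power = True.
  Clause (open OR NOT power) is falsified — contradiction.
Both cases fail, so the formula is unsatisfiable.

Unsatisfiable — no assignment works.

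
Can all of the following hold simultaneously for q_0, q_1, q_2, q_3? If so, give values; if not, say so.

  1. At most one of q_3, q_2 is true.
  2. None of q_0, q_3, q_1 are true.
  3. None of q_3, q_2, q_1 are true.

q_0: False; q_1: False; q_2: False; q_3: False

  (1) {q_3, q_2}: 0 true — at most one ✓
  (2) {q_0, q_3, q_1}: 0 true — none ✓
  (3) {q_3, q_2, q_1}: 0 true — none ✓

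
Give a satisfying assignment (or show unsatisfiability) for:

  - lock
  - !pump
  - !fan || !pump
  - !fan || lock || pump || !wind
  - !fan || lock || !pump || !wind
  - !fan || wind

wind = True; fan = True; lock = True; pump = False

Unit clause (lock) forces lock = True.
Unit clause (!pump) forces pump = False.
Set wind = True.
Set fan = True.
All clauses satisfied.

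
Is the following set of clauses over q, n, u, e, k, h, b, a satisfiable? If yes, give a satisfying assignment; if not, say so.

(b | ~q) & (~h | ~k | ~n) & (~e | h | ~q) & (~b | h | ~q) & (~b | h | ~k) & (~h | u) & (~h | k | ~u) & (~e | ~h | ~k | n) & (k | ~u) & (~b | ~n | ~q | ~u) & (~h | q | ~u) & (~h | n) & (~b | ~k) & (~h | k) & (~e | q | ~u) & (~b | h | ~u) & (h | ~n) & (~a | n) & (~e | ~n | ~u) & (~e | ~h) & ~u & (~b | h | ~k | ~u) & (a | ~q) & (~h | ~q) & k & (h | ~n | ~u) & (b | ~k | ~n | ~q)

Unit clause (~u) forces u = False.
Unit clause (k) forces k = True.
In (~h | u) only ~h is left, so h = False.
In (~b | ~k) only ~b is left, so b = False.
In (h | ~n) only ~n is left, so n = False.
In (~a | n) only ~a is left, so a = False.
In (a | ~q) only ~q is left, so q = False.
Set e = False.
All clauses satisfied.

q=F; n=F; u=F; e=F; k=T; h=F; b=F; a=F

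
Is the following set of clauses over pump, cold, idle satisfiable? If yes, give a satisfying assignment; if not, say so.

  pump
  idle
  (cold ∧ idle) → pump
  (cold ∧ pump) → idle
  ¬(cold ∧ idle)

pump: True, cold: False, idle: True

Unit clause (idle) forces idle = True.
Unit clause (pump) forces pump = True.
In (¬cold ∨ ¬idle) only ¬cold is left, so cold = False.
Check each clause:
  (idle): idle holds.
  (pump): pump holds.
  (¬cold ∨ ¬idle): ¬cold holds.
  (¬cold ∨ idle ∨ ¬pump): ¬cold holds.
  (¬cold ∨ ¬idle ∨ pump): ¬cold holds.
All clauses satisfied.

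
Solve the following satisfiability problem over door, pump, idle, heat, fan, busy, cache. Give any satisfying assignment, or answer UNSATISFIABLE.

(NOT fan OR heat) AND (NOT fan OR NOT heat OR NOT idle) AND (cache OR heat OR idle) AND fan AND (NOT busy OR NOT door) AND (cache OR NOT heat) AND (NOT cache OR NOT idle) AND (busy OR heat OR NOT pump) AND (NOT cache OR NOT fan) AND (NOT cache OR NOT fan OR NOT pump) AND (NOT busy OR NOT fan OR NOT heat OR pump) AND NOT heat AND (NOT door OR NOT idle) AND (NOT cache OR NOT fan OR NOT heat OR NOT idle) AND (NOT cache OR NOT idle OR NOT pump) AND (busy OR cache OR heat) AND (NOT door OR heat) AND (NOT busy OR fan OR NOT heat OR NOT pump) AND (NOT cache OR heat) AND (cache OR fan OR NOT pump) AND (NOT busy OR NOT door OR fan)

Unsatisfiable — no assignment works.

Case heat = True:
  Clause (NOT heat) is falsified — contradiction.
Case heat = False:
  (NOT fan OR heat) forces fan = False.
  Clause (fan) is falsified — contradiction.
Both cases fail, so the formula is unsatisfiable.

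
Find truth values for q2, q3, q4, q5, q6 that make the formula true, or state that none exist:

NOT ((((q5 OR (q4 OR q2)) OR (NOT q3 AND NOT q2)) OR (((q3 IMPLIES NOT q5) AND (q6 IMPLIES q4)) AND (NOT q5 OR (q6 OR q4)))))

q2 = False; q3 = True; q4 = False; q5 = False; q6 = True

  NOT ((((q5 OR (q4 OR q2)) OR (NOT q3 AND NOT q2)) OR (((q3 IMPLIES NOT q5) AND (q6 IMPLIES q4)) AND (NOT q5 OR (q6 OR q4))))) = True
    ((q5 OR (q4 OR q2)) OR (NOT q3 AND NOT q2)) OR (((q3 IMPLIES NOT q5) AND (q6 IMPLIES q4)) AND (NOT q5 OR (q6 OR q4))) = False
      (q5 OR (q4 OR q2)) OR (NOT q3 AND NOT q2) = False
        q5 OR (q4 OR q2) = False
          q4 OR q2 = False
        NOT q3 AND NOT q2 = False
          NOT q3 = False
          NOT q2 = True
      ((q3 IMPLIES NOT q5) AND (q6 IMPLIES q4)) AND (NOT q5 OR (q6 OR q4)) = False
        (q3 IMPLIES NOT q5) AND (q6 IMPLIES q4) = False
          q3 IMPLIES NOT q5 = True
            NOT q5 = True
          q6 IMPLIES q4 = False
        NOT q5 OR (q6 OR q4) = True
          NOT q5 = True
          q6 OR q4 = True
The formula evaluates to True.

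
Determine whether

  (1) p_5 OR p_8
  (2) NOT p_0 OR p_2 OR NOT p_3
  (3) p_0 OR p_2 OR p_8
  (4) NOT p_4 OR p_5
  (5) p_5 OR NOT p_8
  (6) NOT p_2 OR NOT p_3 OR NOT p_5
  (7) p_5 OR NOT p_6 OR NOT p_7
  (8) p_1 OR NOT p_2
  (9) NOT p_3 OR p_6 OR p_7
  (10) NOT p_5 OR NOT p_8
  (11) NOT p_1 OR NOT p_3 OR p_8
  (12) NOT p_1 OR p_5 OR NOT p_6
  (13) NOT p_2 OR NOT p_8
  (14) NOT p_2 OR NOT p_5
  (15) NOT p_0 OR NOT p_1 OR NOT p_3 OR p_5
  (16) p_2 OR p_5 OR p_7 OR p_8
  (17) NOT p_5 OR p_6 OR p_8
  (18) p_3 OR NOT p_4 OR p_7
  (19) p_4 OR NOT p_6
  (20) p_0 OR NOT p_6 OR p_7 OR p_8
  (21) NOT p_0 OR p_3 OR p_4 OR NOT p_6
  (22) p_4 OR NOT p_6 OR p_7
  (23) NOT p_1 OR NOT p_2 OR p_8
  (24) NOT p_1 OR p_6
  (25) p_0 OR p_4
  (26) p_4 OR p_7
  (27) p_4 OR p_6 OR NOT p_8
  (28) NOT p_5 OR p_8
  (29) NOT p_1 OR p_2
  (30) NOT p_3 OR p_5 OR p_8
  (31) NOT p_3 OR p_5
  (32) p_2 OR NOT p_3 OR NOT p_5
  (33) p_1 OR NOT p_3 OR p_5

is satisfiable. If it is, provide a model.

No satisfying assignment exists.

Case p_5 = True:
  (NOT p_5 OR NOT p_8) forces p_8 = False.
  Clause (NOT p_5 OR p_8) is falsified — contradiction.
Case p_5 = False:
  (p_5 OR p_8) forces p_8 = True.
  Clause (p_5 OR NOT p_8) is falsified — contradiction.
Both cases fail, so the formula is unsatisfiable.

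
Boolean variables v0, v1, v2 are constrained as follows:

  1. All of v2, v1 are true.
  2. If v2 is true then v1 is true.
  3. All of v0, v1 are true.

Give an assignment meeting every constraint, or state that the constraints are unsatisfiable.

v0 = True, v1 = True, v2 = True

  (1) {v2, v1}: all 2 true ✓
  (2) v2=T ⇒ v1: T ✓
  (3) {v0, v1}: all 2 true ✓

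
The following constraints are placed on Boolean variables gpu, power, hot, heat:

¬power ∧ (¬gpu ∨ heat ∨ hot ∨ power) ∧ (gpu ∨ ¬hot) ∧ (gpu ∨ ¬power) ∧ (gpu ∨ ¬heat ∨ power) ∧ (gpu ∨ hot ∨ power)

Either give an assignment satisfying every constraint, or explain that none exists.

Unit clause (¬power) forces power = False.
Set gpu = True.
Set hot = False.
  then (¬gpu ∨ heat ∨ hot ∨ power) forces heat = True.
Check each clause:
  (¬power): ¬power holds.
  (¬gpu ∨ heat ∨ hot ∨ power): heat holds.
  (gpu ∨ ¬hot): gpu holds.
  (gpu ∨ ¬power): gpu holds.
  (gpu ∨ ¬heat ∨ power): gpu holds.
  (gpu ∨ hot ∨ power): gpu holds.
All clauses satisfied.

gpu = True; power = False; hot = False; heat = True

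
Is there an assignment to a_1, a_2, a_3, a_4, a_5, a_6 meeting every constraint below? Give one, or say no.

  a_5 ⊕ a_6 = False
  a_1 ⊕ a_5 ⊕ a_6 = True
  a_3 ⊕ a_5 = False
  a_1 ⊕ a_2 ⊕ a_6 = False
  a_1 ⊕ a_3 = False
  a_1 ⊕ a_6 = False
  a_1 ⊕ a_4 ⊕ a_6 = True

a_1 = True; a_2 = False; a_3 = True; a_4 = True; a_5 = True; a_6 = True

a_5 ⊕ a_6 = T ⊕ T = False ✓
a_1 ⊕ a_5 ⊕ a_6 = T ⊕ T ⊕ T = True ✓
a_3 ⊕ a_5 = T ⊕ T = False ✓
a_1 ⊕ a_2 ⊕ a_6 = T ⊕ F ⊕ T = False ✓
a_1 ⊕ a_3 = T ⊕ T = False ✓
a_1 ⊕ a_6 = T ⊕ T = False ✓
a_1 ⊕ a_4 ⊕ a_6 = T ⊕ T ⊕ T = True ✓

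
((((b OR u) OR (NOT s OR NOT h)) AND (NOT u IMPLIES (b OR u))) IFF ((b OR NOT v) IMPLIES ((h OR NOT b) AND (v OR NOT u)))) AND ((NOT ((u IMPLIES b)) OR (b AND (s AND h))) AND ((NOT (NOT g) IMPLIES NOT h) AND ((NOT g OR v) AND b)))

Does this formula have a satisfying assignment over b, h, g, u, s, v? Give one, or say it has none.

b=T, h=T, g=F, u=T, s=T, v=T

  (((b OR u) OR (NOT s OR NOT h)) AND (NOT u IMPLIES (b OR u))) IFF ((b OR NOT v) IMPLIES ((h OR NOT b) AND (v OR NOT u))) = True
    ((b OR u) OR (NOT s OR NOT h)) AND (NOT u IMPLIES (b OR u)) = True
      (b OR u) OR (NOT s OR NOT h) = True
        b OR u = True
        NOT s OR NOT h = False
          NOT s = False
          NOT h = False
      NOT u IMPLIES (b OR u) = True
        NOT u = False
        b OR u = True
    (b OR NOT v) IMPLIES ((h OR NOT b) AND (v OR NOT u)) = True
      b OR NOT v = True
        NOT v = False
      (h OR NOT b) AND (v OR NOT u) = True
        h OR NOT b = True
          NOT b = False
        v OR NOT u = True
          NOT u = False
  (NOT ((u IMPLIES b)) OR (b AND (s AND h))) AND ((NOT (NOT g) IMPLIES NOT h) AND ((NOT g OR v) AND b)) = True
    NOT ((u IMPLIES b)) OR (b AND (s AND h)) = True
      NOT ((u IMPLIES b)) = False
        u IMPLIES b = True
      b AND (s AND h) = True
        s AND h = True
    (NOT (NOT g) IMPLIES NOT h) AND ((NOT g OR v) AND b) = True
      NOT (NOT g) IMPLIES NOT h = True
        NOT (NOT g) = False
          NOT g = True
        NOT h = False
      (NOT g OR v) AND b = True
        NOT g OR v = True
          NOT g = True
Both conjuncts True, so the formula holds.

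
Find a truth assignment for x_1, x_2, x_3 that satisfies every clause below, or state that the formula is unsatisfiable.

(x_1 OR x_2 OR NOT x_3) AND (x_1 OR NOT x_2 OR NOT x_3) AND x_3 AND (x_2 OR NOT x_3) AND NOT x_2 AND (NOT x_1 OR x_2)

Case x_2 = True:
  Clause (NOT x_2) is falsified — contradiction.
Case x_2 = False:
  (x_3) forces x_3 = True.
  Clause (x_2 OR NOT x_3) is falsified — contradiction.
Both cases fail, so the formula is unsatisfiable.

Unsatisfiable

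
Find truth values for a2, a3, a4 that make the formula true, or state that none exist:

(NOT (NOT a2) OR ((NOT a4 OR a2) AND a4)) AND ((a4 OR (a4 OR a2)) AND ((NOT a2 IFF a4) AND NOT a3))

a2 = True, a3 = False, a4 = False

  NOT (NOT a2) OR ((NOT a4 OR a2) AND a4) = True
    NOT (NOT a2) = True
      NOT a2 = False
    (NOT a4 OR a2) AND a4 = False
      NOT a4 OR a2 = True
        NOT a4 = True
  (a4 OR (a4 OR a2)) AND ((NOT a2 IFF a4) AND NOT a3) = True
    a4 OR (a4 OR a2) = True
      a4 OR a2 = True
    (NOT a2 IFF a4) AND NOT a3 = True
      NOT a2 IFF a4 = True
        NOT a2 = False
      NOT a3 = True
Both conjuncts True, so the formula holds.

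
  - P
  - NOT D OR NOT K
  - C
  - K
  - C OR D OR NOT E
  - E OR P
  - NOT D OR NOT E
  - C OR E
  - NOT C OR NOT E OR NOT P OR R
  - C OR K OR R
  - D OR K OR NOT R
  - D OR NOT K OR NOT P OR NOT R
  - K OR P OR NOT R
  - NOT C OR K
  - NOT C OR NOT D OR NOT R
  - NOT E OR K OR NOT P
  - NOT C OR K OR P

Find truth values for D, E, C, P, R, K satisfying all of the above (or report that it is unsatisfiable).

D = False, E = False, C = True, P = True, R = False, K = True

Unit clause (P) forces P = True.
Unit clause (C) forces C = True.
Unit clause (K) forces K = True.
In (NOT D OR NOT K) only NOT D is left, so D = False.
In (D OR NOT K OR NOT P OR NOT R) only NOT R is left, so R = False.
In (NOT C OR NOT E OR NOT P OR R) only NOT E is left, so E = False.
All clauses satisfied.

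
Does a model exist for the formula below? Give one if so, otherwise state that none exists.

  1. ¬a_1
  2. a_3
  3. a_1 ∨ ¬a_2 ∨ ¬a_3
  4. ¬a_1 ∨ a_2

a_1 = False, a_2 = False, a_3 = True

Unit clause (¬a_1) forces a_1 = False.
Unit clause (a_3) forces a_3 = True.
In (a_1 ∨ ¬a_2 ∨ ¬a_3) only ¬a_2 is left, so a_2 = False.
Check each clause:
  (¬a_1): ¬a_1 holds.
  (a_3): a_3 holds.
  (a_1 ∨ ¬a_2 ∨ ¬a_3): ¬a_2 holds.
  (¬a_1 ∨ a_2): ¬a_1 holds.
All clauses satisfied.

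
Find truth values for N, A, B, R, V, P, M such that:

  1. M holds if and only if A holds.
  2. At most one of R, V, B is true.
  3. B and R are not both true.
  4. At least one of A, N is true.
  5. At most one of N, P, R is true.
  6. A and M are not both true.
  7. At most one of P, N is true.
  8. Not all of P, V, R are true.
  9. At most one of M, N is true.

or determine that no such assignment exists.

N = True, A = False, B = False, R = False, V = True, P = False, M = False

  (1) M=F, A=F — same ✓
  (2) {R, V, B}: 1 true — at most one ✓
  (3) B=F, R=F — not both ✓
  (4) {A, N}: 1 true — at least one ✓
  (5) {N, P, R}: 1 true — at most one ✓
  (6) A=F, M=F — not both ✓
  (7) {P, N}: 1 true — at most one ✓
  (8) {P, V, R}: 1/3 true — not all ✓
  (9) {M, N}: 1 true — at most one ✓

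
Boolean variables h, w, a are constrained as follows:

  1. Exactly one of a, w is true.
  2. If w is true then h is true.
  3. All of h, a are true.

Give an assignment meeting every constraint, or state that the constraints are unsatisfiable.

h: True; w: False; a: True

  (1) {a, w}: 1 true — exactly one ✓
  (2) w=F ⇒ h: vacuous ✓
  (3) {h, a}: all 2 true ✓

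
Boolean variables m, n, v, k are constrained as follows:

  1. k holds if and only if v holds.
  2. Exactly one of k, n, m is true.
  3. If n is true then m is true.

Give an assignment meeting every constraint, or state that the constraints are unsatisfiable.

m=F, n=F, v=T, k=T

  (1) k=T, v=T — same ✓
  (2) {k, n, m}: 1 true — exactly one ✓
  (3) n=F ⇒ m: vacuous ✓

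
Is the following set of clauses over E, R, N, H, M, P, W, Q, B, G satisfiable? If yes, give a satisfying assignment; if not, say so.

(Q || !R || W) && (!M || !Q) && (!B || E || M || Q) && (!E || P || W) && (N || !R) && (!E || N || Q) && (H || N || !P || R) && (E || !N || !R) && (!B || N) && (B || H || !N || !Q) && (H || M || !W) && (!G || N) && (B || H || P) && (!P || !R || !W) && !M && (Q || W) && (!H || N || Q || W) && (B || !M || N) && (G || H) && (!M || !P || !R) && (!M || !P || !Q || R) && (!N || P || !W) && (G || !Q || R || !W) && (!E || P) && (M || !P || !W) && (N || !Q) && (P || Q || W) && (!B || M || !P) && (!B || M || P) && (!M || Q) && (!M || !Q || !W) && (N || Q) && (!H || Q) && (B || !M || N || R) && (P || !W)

E=T, R=F, N=T, H=T, M=F, P=T, W=F, Q=T, B=F, G=T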